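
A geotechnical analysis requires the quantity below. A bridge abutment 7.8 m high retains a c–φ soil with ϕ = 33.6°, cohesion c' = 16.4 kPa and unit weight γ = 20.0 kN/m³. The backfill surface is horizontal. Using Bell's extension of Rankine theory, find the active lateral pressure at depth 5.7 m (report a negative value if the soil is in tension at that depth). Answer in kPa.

K_a = (1 − sin φ)/(1 + sin φ) = 0.2875.
σ_a = K_a γ z − 2c√K_a = 0.2875×20.0×5.7 − 2×16.4×0.5362 = 15.19 kPa.

15.2 kPa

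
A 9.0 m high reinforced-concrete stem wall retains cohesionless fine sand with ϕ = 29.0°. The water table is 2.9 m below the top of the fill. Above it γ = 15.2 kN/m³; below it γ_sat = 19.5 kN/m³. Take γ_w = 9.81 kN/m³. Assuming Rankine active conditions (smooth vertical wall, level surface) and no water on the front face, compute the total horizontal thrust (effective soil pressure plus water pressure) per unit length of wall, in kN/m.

K_a = tan²(45° − φ/2) = 0.3470.
γ' = 19.5 − 9.81 = 9.690 kN/m³. Depth below WT = 6.1 m.
σ'_h at WT = K_a γ d_w = 15.29 kPa; at base = 15.29 + K_a γ' × 6.1 = 35.80 kPa.
P₁ (0–2.9 m) = ½×15.29×2.9 = 22.18. P₂ (2.9–9.0 m) = ½(15.29+35.80)×6.1 = 155.9.
P_w = ½ γ_w h₂² = 0.5×9.81×6.1² = 182.5. Total = 22.18+155.9+182.5 = 360.5 kN/m.

361 kN/m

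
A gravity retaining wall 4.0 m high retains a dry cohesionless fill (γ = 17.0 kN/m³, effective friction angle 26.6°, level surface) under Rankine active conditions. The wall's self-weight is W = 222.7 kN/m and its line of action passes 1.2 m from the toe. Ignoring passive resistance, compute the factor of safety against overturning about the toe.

3.86

K_a = tan²(45° − 26.6°/2) = 0.3814.
P_a = ½K_aγH² = 0.5×0.3814×17.0×4.0² = 51.88 kN/m, acting at H/3 = 1.333 m above the base.
Overturning moment M_o = P_a × H/3 = 51.88 × 1.333 = 69.17.
Resisting moment M_r = W × 1.2 = 222.7 × 1.2 = 267.2.
FS_overturning = M_r/M_o = 267.2/69.17 = 3.864.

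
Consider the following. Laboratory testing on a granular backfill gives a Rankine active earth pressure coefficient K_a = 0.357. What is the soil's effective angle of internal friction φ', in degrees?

K_a = tan²(45° − φ/2) ⇒ 45° − φ/2 = arctan(√0.357) = 30.86°.
φ = 2(45° − 30.86°) = 28.28°.

28.3°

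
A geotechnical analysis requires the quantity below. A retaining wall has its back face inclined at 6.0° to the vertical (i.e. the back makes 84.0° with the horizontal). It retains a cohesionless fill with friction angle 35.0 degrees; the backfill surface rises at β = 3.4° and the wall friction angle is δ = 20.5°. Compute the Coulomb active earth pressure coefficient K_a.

K_a = sin²(α+φ) / [sin²α · sin(α−δ) · (1 + √{sin(φ+δ)sin(φ−β) / (sin(α−δ)sin(α+β))})²].
With α = 84.0°, φ = 35.0°, δ = 20.5°, β = 3.4°: K_a = 0.3008.

0.301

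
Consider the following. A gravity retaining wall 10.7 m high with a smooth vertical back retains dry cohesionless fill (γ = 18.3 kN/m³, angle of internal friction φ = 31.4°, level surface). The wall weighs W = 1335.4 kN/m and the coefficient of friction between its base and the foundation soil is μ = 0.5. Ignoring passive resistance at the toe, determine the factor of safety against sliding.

2.02

K_a = tan²(45° − 31.4°/2) = 0.3149.
P_a = ½K_aγH² = 0.5×0.3149×18.3×10.7² = 329.9 kN/m, acting at H/3 = 3.567 m above the base.
FS_sliding = μW / P_a = 0.5×1335.4 / 329.9 = 2.024.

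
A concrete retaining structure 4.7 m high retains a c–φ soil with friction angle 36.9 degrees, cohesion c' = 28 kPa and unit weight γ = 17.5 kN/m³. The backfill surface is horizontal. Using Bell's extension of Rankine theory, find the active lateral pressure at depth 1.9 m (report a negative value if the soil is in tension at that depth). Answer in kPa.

-19.7 kPa

K_a = (1 − sin φ)/(1 + sin φ) = 0.2497.
σ_a = K_a γ z − 2c√K_a = 0.2497×17.5×1.9 − 2×28×0.4997 = -19.68 kPa.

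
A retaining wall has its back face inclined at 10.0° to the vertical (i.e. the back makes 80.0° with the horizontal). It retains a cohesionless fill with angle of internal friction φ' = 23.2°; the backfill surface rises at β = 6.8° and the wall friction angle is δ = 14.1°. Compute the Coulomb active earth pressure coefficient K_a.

0.521

K_a = sin²(α+φ) / [sin²α · sin(α−δ) · (1 + √{sin(φ+δ)sin(φ−β) / (sin(α−δ)sin(α+β))})²].
With α = 80.0°, φ = 23.2°, δ = 14.1°, β = 6.8°: K_a = 0.5212.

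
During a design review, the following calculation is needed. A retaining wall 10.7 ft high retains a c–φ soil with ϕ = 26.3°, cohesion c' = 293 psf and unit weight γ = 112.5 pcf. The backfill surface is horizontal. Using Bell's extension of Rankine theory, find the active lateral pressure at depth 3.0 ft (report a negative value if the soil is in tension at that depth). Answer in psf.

K_a = (1 − sin φ)/(1 + sin φ) = 0.3859.
σ_a = K_a γ z − 2c√K_a = 0.3859×112.5×3.0 − 2×293×0.6212 = -233.8 psf.

-234 psf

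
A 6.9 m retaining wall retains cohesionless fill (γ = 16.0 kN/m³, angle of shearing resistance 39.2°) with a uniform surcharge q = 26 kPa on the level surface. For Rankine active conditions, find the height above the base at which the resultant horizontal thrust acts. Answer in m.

K_a = 0.2255.
Triangular part P₁ = ½K_aγH² = 85.88 at H/3 = 2.300 m; rectangular part P₂ = K_a q H = 40.45 at H/2 = 3.450 m.
ȳ = (P₁·2.300 + P₂·3.450)/(P₁+P₂) = 2.668 m.

2.67 m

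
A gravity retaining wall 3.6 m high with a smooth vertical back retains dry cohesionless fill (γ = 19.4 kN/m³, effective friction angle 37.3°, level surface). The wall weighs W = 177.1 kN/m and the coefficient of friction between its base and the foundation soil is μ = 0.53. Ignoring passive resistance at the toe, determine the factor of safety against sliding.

K_a = tan²(45° − 37.3°/2) = 0.2453.
P_a = ½K_aγH² = 0.5×0.2453×19.4×3.6² = 30.84 kN/m, acting at H/3 = 1.200 m above the base.
FS_sliding = μW / P_a = 0.53×177.1 / 30.84 = 3.043.

3.04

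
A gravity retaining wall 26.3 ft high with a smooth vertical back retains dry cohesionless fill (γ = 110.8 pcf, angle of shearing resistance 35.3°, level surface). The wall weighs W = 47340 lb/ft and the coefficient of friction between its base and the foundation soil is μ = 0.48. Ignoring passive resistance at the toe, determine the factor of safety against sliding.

K_a = tan²(45° − 35.3°/2) = 0.2675.
P_a = ½K_aγH² = 0.5×0.2675×110.8×26.3² = 10250 lb/ft, acting at H/3 = 8.767 ft above the base.
FS_sliding = μW / P_a = 0.48×47340 / 10250 = 2.216.

2.22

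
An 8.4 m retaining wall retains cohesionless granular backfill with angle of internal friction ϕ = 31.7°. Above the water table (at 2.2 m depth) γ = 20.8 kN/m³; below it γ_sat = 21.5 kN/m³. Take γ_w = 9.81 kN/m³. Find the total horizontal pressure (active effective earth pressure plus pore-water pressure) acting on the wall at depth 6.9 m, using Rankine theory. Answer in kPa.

77.4 kPa

K_a = (1 − sin φ)/(1 + sin φ) = 0.3111.
γ' = 21.5 − 9.81 = 11.69 kN/m³.
Effective vertical stress at 6.9 m: σ'_v = 20.8×2.2 + 11.69×4.70 = 100.7 kPa.
σ'_h = K_a σ'_v = 0.3111 × 100.7 = 31.33 kPa; u = γ_w × 4.70 = 46.11 kPa.
Total σ_h = 31.33 + 46.11 = 77.43 kPa.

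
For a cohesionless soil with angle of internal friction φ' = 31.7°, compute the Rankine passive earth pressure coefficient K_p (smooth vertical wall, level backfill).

3.21

K_p = (1 + sin φ)/(1 − sin φ) = tan²(45° + 31.7°/2) = 3.215.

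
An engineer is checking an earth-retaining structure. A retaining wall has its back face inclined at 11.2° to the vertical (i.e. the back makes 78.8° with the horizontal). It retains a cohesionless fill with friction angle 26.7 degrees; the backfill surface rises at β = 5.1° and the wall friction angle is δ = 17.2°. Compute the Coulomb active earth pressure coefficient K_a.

K_a = sin²(α+φ) / [sin²α · sin(α−δ) · (1 + √{sin(φ+δ)sin(φ−β) / (sin(α−δ)sin(α+β))})²].
With α = 78.8°, φ = 26.7°, δ = 17.2°, β = 5.1°: K_a = 0.4624.

0.462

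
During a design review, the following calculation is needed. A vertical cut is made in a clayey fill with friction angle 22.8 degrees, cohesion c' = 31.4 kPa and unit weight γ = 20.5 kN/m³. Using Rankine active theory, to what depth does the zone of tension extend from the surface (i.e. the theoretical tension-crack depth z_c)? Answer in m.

K_a = tan²(45° − 22.8°/2) = 0.4414; √K_a = 0.6644.
The active pressure is zero where K_a γ z = 2c√K_a, so z_c = 2c/(γ√K_a) = 2×31.4/(20.5×0.6644) = 4.611 m.

4.61 m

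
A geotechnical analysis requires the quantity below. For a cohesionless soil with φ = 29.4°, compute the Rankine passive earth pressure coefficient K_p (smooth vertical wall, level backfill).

2.93

K_p = (1 + sin φ)/(1 − sin φ) = tan²(45° + 29.4°/2) = 2.929.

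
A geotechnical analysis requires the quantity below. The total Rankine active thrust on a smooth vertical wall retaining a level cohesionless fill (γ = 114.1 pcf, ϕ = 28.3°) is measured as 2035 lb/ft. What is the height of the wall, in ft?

10.00 ft

K_a = 0.3568. P_a = ½ K_a γ H² ⇒ H = √(2P_a/(K_a γ)).
H = √(2×2035/(0.3568×114.1)) = 9.999 ft.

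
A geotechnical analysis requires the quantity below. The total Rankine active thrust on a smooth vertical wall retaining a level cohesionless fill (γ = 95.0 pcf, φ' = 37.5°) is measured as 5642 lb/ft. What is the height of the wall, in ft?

22.1 ft

K_a = 0.2432. P_a = ½ K_a γ H² ⇒ H = √(2P_a/(K_a γ)).
H = √(2×5642/(0.2432×95.0)) = 22.10 ft.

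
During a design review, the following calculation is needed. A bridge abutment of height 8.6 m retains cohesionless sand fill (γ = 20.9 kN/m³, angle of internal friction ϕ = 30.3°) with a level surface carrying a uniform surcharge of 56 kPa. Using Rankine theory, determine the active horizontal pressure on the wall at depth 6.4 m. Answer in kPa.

K_a = (1 − sin φ)/(1 + sin φ) = 0.3293.
σ_v = γz + q = 20.9 × 6.4 + 56 = 189.8 kPa.
σ_h = K_a σ_v = 0.3293 × 189.8 = 62.49 kPa.

62.5 kPa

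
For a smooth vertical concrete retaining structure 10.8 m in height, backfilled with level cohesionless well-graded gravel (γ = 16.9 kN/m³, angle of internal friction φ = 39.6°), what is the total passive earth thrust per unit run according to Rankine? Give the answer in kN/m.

4450 kN/m

K_p = tan²(45° + φ/2) = 4.516.
P_p = ½ K_p γ H² = 0.5 × 4.516 × 16.9 × 10.8² = 4451 kN/m.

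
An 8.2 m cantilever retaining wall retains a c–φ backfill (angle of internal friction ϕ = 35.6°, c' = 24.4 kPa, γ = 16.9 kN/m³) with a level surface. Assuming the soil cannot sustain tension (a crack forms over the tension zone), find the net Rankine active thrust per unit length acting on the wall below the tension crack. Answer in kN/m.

K_a = 0.2641; √K_a = 0.5139.
Tension-crack depth z_c = 2c/(γ√K_a) = 2×24.4/(16.9×0.5139) = 5.619 m.
σ_a at base = K_a γ H − 2c√K_a = 0.2641×16.9×8.2 − 2×24.4×0.5139 = 11.52 kPa.
P_a = ½ × 11.52 × (H − z_c) = 0.5×11.52×2.581 = 14.87 kN/m.

14.9 kN/m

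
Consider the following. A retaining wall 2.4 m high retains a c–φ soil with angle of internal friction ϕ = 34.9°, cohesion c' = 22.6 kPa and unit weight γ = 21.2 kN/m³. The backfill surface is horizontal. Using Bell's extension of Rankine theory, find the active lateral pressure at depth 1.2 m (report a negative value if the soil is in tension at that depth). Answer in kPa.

-16.7 kPa

K_a = (1 − sin φ)/(1 + sin φ) = 0.2721.
σ_a = K_a γ z − 2c√K_a = 0.2721×21.2×1.2 − 2×22.6×0.5217 = -16.66 kPa.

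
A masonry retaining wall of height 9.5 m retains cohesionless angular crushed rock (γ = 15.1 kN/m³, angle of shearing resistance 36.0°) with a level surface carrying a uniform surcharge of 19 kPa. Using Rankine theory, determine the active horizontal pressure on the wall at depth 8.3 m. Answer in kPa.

37.5 kPa

K_a = (1 − sin φ)/(1 + sin φ) = 0.2596.
σ_v = γz + q = 15.1 × 8.3 + 19 = 144.3 kPa.
σ_h = K_a σ_v = 0.2596 × 144.3 = 37.47 kPa.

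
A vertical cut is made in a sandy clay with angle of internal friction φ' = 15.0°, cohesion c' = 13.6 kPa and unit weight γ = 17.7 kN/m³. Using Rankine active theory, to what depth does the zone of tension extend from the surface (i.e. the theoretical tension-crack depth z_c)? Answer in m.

2.00 m

K_a = tan²(45° − 15.0°/2) = 0.5888; √K_a = 0.7673.
The active pressure is zero where K_a γ z = 2c√K_a, so z_c = 2c/(γ√K_a) = 2×13.6/(17.7×0.7673) = 2.003 m.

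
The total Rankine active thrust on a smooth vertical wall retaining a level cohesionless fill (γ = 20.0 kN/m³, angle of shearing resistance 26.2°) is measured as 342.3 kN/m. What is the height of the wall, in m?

K_a = 0.3874. P_a = ½ K_a γ H² ⇒ H = √(2P_a/(K_a γ)).
H = √(2×342.3/(0.3874×20.0)) = 9.399 m.

9.40 m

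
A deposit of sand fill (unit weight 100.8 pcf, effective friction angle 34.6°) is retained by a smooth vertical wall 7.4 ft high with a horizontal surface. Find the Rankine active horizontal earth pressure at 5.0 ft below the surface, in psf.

139 psf

K_a = (1 − sin φ)/(1 + sin φ) = 0.2756.
σ_h = K_a γ z = 0.2756 × 100.8 × 5.0 = 138.9 psf.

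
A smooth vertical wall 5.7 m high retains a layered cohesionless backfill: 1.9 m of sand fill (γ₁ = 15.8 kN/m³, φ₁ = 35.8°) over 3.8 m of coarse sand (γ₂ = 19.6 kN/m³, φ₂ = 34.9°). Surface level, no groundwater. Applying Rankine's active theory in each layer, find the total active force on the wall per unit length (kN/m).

77.0 kN/m

K_a1 = tan²(45°−35.8°/2) = 0.2619; K_a2 = tan²(45°−34.9°/2) = 0.2721.
Layer 1: σ at base = K_a1 γ₁ h₁ = 7.861 kPa; P₁ = ½×7.861×1.9 = 7.468.
Layer 2: σ_v at top = γ₁h₁ = 30.02; σ_h top = K_a2×30.02 = 8.170; σ_h base = K_a2×(30.02+19.6×3.8) = 28.44.
P₂ = ½(8.170+28.44)×3.8 = 69.56. Total P_a = 7.468+69.56 = 77.03 kN/m.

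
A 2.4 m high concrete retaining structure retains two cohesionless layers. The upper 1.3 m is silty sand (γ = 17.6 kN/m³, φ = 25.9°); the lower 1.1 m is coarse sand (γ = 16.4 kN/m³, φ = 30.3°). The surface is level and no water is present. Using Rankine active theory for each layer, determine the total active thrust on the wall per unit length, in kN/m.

K_a1 = tan²(45°−25.9°/2) = 0.3920; K_a2 = tan²(45°−30.3°/2) = 0.3293.
Layer 1: σ at base = K_a1 γ₁ h₁ = 8.969 kPa; P₁ = ½×8.969×1.3 = 5.830.
Layer 2: σ_v at top = γ₁h₁ = 22.88; σ_h top = K_a2×22.88 = 7.535; σ_h base = K_a2×(22.88+16.4×1.1) = 13.48.
P₂ = ½(7.535+13.48)×1.1 = 11.56. Total P_a = 5.830+11.56 = 17.39 kN/m.

17.4 kN/m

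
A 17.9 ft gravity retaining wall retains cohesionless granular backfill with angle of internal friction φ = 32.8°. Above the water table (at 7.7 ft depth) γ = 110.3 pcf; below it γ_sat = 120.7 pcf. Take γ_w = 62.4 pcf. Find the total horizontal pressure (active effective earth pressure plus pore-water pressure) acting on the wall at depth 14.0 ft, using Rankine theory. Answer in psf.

755 psf

K_a = (1 − sin φ)/(1 + sin φ) = 0.2973.
γ' = 120.7 − 62.4 = 58.30 pcf.
Effective vertical stress at 14.0 ft: σ'_v = 110.3×7.7 + 58.30×6.30 = 1217 psf.
σ'_h = K_a σ'_v = 0.2973 × 1217 = 361.6 psf; u = γ_w × 6.30 = 393.1 psf.
Total σ_h = 361.6 + 393.1 = 754.8 psf.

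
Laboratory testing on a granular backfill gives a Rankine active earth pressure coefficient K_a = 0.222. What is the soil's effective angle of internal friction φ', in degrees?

K_a = tan²(45° − φ/2) ⇒ 45° − φ/2 = arctan(√0.222) = 25.23°.
φ = 2(45° − 25.23°) = 39.54°.

39.5°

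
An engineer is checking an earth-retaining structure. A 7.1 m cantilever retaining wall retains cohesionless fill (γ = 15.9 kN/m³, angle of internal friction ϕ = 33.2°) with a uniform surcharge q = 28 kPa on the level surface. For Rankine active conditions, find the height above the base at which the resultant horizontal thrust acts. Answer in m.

2.76 m

K_a = 0.2924.
Triangular part P₁ = ½K_aγH² = 117.2 at H/3 = 2.367 m; rectangular part P₂ = K_a q H = 58.12 at H/2 = 3.550 m.
ȳ = (P₁·2.367 + P₂·3.550)/(P₁+P₂) = 2.759 m.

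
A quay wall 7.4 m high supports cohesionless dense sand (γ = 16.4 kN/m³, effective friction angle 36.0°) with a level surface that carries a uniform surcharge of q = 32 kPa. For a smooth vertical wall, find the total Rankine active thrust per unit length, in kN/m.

K_a = tan²(45° − φ/2) = 0.2596.
Soil triangle: ½ K_a γ H² = 0.5×0.2596×16.4×7.4² = 116.6 kN/m.
Surcharge rectangle: K_a q H = 0.2596×32×7.4 = 61.48 kN/m.
Total = 116.6 + 61.48 = 178.1 kN/m.

178 kN/m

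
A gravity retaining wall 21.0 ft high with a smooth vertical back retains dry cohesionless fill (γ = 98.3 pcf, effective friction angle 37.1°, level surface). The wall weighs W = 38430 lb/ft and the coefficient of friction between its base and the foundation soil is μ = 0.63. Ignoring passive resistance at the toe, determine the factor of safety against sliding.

4.51

K_a = tan²(45° − 37.1°/2) = 0.2475.
P_a = ½K_aγH² = 0.5×0.2475×98.3×21.0² = 5365 lb/ft, acting at H/3 = 7.000 ft above the base.
FS_sliding = μW / P_a = 0.63×38430 / 5365 = 4.513.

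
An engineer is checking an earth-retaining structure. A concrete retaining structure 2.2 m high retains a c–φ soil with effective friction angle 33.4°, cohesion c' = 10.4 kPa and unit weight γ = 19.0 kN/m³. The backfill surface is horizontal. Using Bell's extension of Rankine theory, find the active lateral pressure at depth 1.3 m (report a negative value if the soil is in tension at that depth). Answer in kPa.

-4.04 kPa

K_a = (1 − sin φ)/(1 + sin φ) = 0.2899.
σ_a = K_a γ z − 2c√K_a = 0.2899×19.0×1.3 − 2×10.4×0.5384 = -4.039 kPa.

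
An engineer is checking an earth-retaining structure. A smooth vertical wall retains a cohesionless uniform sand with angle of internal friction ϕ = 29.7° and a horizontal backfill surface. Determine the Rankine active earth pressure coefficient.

K_a = tan²(45° − φ/2) = tan²(30.15°) = 0.3374.

0.337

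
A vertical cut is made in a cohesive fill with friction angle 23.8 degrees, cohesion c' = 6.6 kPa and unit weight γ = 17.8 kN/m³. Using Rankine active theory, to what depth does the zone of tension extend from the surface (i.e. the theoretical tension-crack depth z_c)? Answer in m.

1.14 m

K_a = tan²(45° − 23.8°/2) = 0.4250; √K_a = 0.6519.
The active pressure is zero where K_a γ z = 2c√K_a, so z_c = 2c/(γ√K_a) = 2×6.6/(17.8×0.6519) = 1.138 m.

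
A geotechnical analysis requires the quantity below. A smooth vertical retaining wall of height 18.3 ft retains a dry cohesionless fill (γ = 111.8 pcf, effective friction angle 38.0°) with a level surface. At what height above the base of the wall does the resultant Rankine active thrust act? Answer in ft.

6.10 ft

K_a = 0.2379.
The pressure distribution is triangular, so the resultant acts at H/3 above the base = 18.3/3 = 6.100 ft.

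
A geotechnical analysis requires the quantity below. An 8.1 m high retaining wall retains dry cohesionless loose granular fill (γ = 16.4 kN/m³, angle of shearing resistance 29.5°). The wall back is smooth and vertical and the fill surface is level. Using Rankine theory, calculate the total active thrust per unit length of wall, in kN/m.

183 kN/m

K_a = tan²(45° − φ/2) = 0.3401.
P_a = ½ K_a γ H² = 0.5 × 0.3401 × 16.4 × 8.1² = 183.0 kN/m.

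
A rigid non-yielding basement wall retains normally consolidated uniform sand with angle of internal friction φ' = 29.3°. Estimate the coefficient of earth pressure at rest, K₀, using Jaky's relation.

K₀ = 1 − sin φ' = 1 − sin 29.3° = 0.5106.

0.511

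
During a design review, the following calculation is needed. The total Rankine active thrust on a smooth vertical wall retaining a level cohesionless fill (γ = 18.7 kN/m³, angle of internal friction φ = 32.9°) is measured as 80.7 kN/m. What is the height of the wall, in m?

K_a = 0.2960. P_a = ½ K_a γ H² ⇒ H = √(2P_a/(K_a γ)).
H = √(2×80.7/(0.2960×18.7)) = 5.400 m.

5.40 m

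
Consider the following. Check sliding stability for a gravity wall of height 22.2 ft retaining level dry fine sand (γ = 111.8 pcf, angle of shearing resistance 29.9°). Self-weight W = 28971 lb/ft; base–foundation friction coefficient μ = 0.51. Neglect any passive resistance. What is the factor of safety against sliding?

1.60

K_a = tan²(45° − 29.9°/2) = 0.3347.
P_a = ½K_aγH² = 0.5×0.3347×111.8×22.2² = 9220 lb/ft, acting at H/3 = 7.400 ft above the base.
FS_sliding = μW / P_a = 0.51×28971 / 9220 = 1.602.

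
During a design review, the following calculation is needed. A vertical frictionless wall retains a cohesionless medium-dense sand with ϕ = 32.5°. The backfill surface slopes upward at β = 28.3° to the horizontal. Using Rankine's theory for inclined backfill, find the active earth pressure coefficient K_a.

K_a = cos β · (cos β − √(cos²β − cos²φ)) / (cos β + √(cos²β − cos²φ)).
cos β = 0.8805, cos φ = 0.8434, √(cos²β − cos²φ) = 0.2528.
K_a = 0.8805 × (0.8805 − 0.2528)/(0.8805 + 0.2528) = 0.4876.

0.488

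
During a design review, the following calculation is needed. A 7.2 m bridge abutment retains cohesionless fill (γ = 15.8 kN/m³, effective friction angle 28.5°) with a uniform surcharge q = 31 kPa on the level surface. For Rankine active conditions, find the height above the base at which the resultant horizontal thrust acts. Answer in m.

K_a = 0.3540.
Triangular part P₁ = ½K_aγH² = 145.0 at H/3 = 2.400 m; rectangular part P₂ = K_a q H = 79.00 at H/2 = 3.600 m.
ȳ = (P₁·2.400 + P₂·3.600)/(P₁+P₂) = 2.823 m.

2.82 m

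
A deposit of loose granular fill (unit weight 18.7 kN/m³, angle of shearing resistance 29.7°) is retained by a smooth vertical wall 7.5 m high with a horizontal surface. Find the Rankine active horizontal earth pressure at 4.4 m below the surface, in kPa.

27.8 kPa

K_a = (1 − sin φ)/(1 + sin φ) = 0.3374.
σ_h = K_a γ z = 0.3374 × 18.7 × 4.4 = 27.76 kPa.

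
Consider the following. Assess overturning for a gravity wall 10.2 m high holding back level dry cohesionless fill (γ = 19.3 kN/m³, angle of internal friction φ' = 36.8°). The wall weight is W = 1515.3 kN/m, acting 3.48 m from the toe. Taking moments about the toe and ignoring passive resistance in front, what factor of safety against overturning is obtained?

6.16

K_a = tan²(45° − 36.8°/2) = 0.2508.
P_a = ½K_aγH² = 0.5×0.2508×19.3×10.2² = 251.8 kN/m, acting at H/3 = 3.400 m above the base.
Overturning moment M_o = P_a × H/3 = 251.8 × 3.400 = 856.0.
Resisting moment M_r = W × 3.48 = 1515.3 × 3.48 = 5273.
FS_overturning = M_r/M_o = 5273/856.0 = 6.160.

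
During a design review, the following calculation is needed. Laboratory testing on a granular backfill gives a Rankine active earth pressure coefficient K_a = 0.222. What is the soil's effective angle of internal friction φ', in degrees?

39.5°

K_a = tan²(45° − φ/2) ⇒ 45° − φ/2 = arctan(√0.222) = 25.23°.
φ = 2(45° − 25.23°) = 39.54°.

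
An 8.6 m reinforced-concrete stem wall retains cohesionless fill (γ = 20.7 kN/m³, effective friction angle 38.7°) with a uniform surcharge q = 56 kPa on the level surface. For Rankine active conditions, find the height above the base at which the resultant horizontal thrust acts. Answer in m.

K_a = 0.2306.
Triangular part P₁ = ½K_aγH² = 176.5 at H/3 = 2.867 m; rectangular part P₂ = K_a q H = 111.0 at H/2 = 4.300 m.
ȳ = (P₁·2.867 + P₂·4.300)/(P₁+P₂) = 3.420 m.

3.42 m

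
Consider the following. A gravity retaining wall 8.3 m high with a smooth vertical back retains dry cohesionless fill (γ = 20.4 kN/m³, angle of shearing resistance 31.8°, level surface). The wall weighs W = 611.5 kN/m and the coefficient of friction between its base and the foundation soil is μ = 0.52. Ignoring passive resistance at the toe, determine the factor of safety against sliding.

1.46

K_a = tan²(45° − 31.8°/2) = 0.3098.
P_a = ½K_aγH² = 0.5×0.3098×20.4×8.3² = 217.7 kN/m, acting at H/3 = 2.767 m above the base.
FS_sliding = μW / P_a = 0.52×611.5 / 217.7 = 1.461.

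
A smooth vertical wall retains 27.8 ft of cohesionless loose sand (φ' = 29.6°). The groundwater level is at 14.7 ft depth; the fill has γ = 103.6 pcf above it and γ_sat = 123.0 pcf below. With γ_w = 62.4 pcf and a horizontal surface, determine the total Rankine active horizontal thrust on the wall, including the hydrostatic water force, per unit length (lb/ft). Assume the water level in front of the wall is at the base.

17700 lb/ft

K_a = tan²(45° − φ/2) = 0.3387.
γ' = 123.0 − 62.4 = 60.60 pcf. Depth below WT = 13.1 ft.
σ'_h at WT = K_a γ d_w = 515.9 psf; at base = 515.9 + K_a γ' × 13.1 = 784.8 psf.
P₁ (0–14.7 ft) = ½×515.9×14.7 = 3792. P₂ (14.7–27.8 ft) = ½(515.9+784.8)×13.1 = 8519.
P_w = ½ γ_w h₂² = 0.5×62.4×13.1² = 5354. Total = 3792+8519+5354 = 17670 lb/ft.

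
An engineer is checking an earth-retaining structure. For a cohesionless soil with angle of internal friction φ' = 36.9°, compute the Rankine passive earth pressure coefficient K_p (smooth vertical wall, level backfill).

K_p = (1 + sin φ)/(1 − sin φ) = tan²(45° + 36.9°/2) = 4.005.

4.01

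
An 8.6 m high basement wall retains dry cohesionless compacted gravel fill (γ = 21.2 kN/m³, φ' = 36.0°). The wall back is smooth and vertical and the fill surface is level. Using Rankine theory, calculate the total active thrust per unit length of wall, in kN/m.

K_a = tan²(45° − φ/2) = 0.2596.
P_a = ½ K_a γ H² = 0.5 × 0.2596 × 21.2 × 8.6² = 203.5 kN/m.

204 kN/m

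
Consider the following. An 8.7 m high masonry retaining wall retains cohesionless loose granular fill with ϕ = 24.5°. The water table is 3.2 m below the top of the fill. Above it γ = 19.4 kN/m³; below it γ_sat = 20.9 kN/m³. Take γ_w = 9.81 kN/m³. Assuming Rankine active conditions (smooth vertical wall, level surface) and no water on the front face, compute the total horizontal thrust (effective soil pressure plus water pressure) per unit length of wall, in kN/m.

K_a = tan²(45° − φ/2) = 0.4137.
γ' = 20.9 − 9.81 = 11.09 kN/m³. Depth below WT = 5.5 m.
σ'_h at WT = K_a γ d_w = 25.68 kPa; at base = 25.68 + K_a γ' × 5.5 = 50.92 kPa.
P₁ (0–3.2 m) = ½×25.68×3.2 = 41.10. P₂ (3.2–8.7 m) = ½(25.68+50.92)×5.5 = 210.7.
P_w = ½ γ_w h₂² = 0.5×9.81×5.5² = 148.4. Total = 41.10+210.7+148.4 = 400.1 kN/m.

400 kN/m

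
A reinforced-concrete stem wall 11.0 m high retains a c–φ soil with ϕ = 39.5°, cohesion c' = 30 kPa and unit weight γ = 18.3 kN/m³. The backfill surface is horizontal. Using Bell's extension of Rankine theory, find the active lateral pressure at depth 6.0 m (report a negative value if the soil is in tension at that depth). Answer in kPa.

-3.87 kPa

K_a = (1 − sin φ)/(1 + sin φ) = 0.2224.
σ_a = K_a γ z − 2c√K_a = 0.2224×18.3×6.0 − 2×30×0.4716 = -3.874 kPa.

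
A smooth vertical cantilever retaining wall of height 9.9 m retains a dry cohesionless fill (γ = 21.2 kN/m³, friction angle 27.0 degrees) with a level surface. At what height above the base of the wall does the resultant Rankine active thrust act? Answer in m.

K_a = 0.3755.
The pressure distribution is triangular, so the resultant acts at H/3 above the base = 9.9/3 = 3.300 m.

3.30 m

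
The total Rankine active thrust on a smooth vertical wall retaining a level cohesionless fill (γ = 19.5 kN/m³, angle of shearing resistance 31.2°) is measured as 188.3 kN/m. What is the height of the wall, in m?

7.80 m

K_a = 0.3175. P_a = ½ K_a γ H² ⇒ H = √(2P_a/(K_a γ)).
H = √(2×188.3/(0.3175×19.5)) = 7.799 m.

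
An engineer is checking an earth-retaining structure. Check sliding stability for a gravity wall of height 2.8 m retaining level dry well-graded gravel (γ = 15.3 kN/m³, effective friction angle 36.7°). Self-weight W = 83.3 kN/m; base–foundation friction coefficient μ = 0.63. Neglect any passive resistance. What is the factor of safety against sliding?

3.47

K_a = tan²(45° − 36.7°/2) = 0.2519.
P_a = ½K_aγH² = 0.5×0.2519×15.3×2.8² = 15.11 kN/m, acting at H/3 = 0.9333 m above the base.
FS_sliding = μW / P_a = 0.63×83.3 / 15.11 = 3.474.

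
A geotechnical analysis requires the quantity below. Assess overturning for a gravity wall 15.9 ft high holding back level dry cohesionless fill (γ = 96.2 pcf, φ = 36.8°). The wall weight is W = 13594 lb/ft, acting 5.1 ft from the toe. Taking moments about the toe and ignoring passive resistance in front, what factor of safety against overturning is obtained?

K_a = tan²(45° − 36.8°/2) = 0.2508.
P_a = ½K_aγH² = 0.5×0.2508×96.2×15.9² = 3049 lb/ft, acting at H/3 = 5.300 ft above the base.
Overturning moment M_o = P_a × H/3 = 3049 × 5.300 = 16160.
Resisting moment M_r = W × 5.1 = 13594 × 5.1 = 69330.
FS_overturning = M_r/M_o = 69330/16160 = 4.290.

4.29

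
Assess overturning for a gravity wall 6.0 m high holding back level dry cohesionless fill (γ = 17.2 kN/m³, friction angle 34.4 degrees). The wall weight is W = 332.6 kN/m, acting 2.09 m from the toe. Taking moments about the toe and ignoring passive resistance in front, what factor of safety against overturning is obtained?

4.04

K_a = tan²(45° − 34.4°/2) = 0.2780.
P_a = ½K_aγH² = 0.5×0.2780×17.2×6.0² = 86.06 kN/m, acting at H/3 = 2.000 m above the base.
Overturning moment M_o = P_a × H/3 = 86.06 × 2.000 = 172.1.
Resisting moment M_r = W × 2.09 = 332.6 × 2.09 = 695.1.
FS_overturning = M_r/M_o = 695.1/172.1 = 4.039.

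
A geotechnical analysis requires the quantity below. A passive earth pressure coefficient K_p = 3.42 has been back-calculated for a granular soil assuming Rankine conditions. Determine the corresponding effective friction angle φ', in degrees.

K_p = (1+sin φ)/(1−sin φ) ⇒ sin φ = (K_p − 1)/(K_p + 1) = 0.5475.
φ = arcsin(0.5475) = 33.20°.

33.2°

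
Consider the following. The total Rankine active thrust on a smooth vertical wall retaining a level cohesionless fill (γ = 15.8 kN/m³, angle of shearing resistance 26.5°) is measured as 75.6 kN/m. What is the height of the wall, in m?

5.00 m

K_a = 0.3829. P_a = ½ K_a γ H² ⇒ H = √(2P_a/(K_a γ)).
H = √(2×75.6/(0.3829×15.8)) = 4.999 m.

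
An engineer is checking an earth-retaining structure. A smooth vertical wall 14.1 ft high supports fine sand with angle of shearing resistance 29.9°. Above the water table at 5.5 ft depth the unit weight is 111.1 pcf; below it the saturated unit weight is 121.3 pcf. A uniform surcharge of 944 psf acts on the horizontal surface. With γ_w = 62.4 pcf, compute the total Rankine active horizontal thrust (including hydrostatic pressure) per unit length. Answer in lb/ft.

9810 lb/ft

K_a = tan²(45° − φ/2) = 0.3347.
γ' = 121.3 − 62.4 = 58.90 pcf. h₂ = H − d_w = 8.6 ft.
σ'_h: at surface K_a·q = 315.9; at WT K_a(q+γd_w) = 520.4; at base K_a(q+γd_w+γ'h₂) = 690.0 psf.
P₁ = ½(315.9+520.4)×5.5 = 2300; P₂ = ½(520.4+690.0)×8.6 = 5205; P_w = ½γ_w h₂² = 2308.
Total = 2300+5205+2308 = 9812 lb/ft.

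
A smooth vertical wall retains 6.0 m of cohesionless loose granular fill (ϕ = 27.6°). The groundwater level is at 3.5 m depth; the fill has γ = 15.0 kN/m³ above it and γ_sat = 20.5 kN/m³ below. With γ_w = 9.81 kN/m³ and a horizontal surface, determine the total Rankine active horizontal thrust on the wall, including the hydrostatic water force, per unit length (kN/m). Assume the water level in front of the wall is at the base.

K_a = tan²(45° − φ/2) = 0.3668.
γ' = 20.5 − 9.81 = 10.69 kN/m³. Depth below WT = 2.5 m.
σ'_h at WT = K_a γ d_w = 19.26 kPa; at base = 19.26 + K_a γ' × 2.5 = 29.06 kPa.
P₁ (0–3.5 m) = ½×19.26×3.5 = 33.70. P₂ (3.5–6.0 m) = ½(19.26+29.06)×2.5 = 60.39.
P_w = ½ γ_w h₂² = 0.5×9.81×2.5² = 30.66. Total = 33.70+60.39+30.66 = 124.7 kN/m.

125 kN/m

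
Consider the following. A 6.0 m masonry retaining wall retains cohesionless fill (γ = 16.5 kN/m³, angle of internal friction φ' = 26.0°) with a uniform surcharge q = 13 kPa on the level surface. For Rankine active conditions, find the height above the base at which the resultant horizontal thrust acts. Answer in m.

2.21 m

K_a = 0.3905.
Triangular part P₁ = ½K_aγH² = 116.0 at H/3 = 2.000 m; rectangular part P₂ = K_a q H = 30.46 at H/2 = 3.000 m.
ȳ = (P₁·2.000 + P₂·3.000)/(P₁+P₂) = 2.208 m.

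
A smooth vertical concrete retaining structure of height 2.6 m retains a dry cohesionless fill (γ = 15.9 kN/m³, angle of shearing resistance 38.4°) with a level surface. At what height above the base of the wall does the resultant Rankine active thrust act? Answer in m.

0.867 m

K_a = 0.2337.
The pressure distribution is triangular, so the resultant acts at H/3 above the base = 2.6/3 = 0.8667 m.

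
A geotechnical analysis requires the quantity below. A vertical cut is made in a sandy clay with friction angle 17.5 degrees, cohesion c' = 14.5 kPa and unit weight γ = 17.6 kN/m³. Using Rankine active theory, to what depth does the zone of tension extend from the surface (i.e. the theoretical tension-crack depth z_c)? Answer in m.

2.25 m

K_a = tan²(45° − 17.5°/2) = 0.5376; √K_a = 0.7332.
The active pressure is zero where K_a γ z = 2c√K_a, so z_c = 2c/(γ√K_a) = 2×14.5/(17.6×0.7332) = 2.247 m.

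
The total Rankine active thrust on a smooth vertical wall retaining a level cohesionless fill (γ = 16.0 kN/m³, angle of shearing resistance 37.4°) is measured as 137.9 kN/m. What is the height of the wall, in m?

8.40 m

K_a = 0.2443. P_a = ½ K_a γ H² ⇒ H = √(2P_a/(K_a γ)).
H = √(2×137.9/(0.2443×16.0)) = 8.401 m.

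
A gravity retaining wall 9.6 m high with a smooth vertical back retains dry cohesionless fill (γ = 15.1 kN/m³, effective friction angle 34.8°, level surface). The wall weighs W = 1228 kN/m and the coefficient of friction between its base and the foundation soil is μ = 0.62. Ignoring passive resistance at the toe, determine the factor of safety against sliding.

4.00

K_a = tan²(45° − 34.8°/2) = 0.2733.
P_a = ½K_aγH² = 0.5×0.2733×15.1×9.6² = 190.2 kN/m, acting at H/3 = 3.200 m above the base.
FS_sliding = μW / P_a = 0.62×1228 / 190.2 = 4.004.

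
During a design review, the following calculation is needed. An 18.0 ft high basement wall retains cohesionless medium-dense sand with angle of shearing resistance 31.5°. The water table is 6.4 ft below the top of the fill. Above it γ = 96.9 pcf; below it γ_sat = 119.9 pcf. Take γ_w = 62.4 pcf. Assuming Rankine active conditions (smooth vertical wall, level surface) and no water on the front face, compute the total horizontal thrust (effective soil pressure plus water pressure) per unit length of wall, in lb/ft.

K_a = tan²(45° − φ/2) = 0.3136.
γ' = 119.9 − 62.4 = 57.50 pcf. Depth below WT = 11.6 ft.
σ'_h at WT = K_a γ d_w = 194.5 psf; at base = 194.5 + K_a γ' × 11.6 = 403.7 psf.
P₁ (0–6.4 ft) = ½×194.5×6.4 = 622.4. P₂ (6.4–18.0 ft) = ½(194.5+403.7)×11.6 = 3470.
P_w = ½ γ_w h₂² = 0.5×62.4×11.6² = 4198. Total = 622.4+3470+4198 = 8290 lb/ft.

8290 lb/ft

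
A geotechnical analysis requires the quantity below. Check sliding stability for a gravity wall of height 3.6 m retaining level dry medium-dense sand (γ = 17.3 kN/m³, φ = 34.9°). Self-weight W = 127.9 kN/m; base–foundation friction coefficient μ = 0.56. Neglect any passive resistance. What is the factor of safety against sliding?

2.35

K_a = tan²(45° − 34.9°/2) = 0.2721.
P_a = ½K_aγH² = 0.5×0.2721×17.3×3.6² = 30.51 kN/m, acting at H/3 = 1.200 m above the base.
FS_sliding = μW / P_a = 0.56×127.9 / 30.51 = 2.348.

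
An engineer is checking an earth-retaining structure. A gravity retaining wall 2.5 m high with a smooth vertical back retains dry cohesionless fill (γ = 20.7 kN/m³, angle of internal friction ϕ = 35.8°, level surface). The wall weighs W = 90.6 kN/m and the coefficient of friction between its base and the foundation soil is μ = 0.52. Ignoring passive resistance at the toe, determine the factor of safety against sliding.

K_a = tan²(45° − 35.8°/2) = 0.2619.
P_a = ½K_aγH² = 0.5×0.2619×20.7×2.5² = 16.94 kN/m, acting at H/3 = 0.8333 m above the base.
FS_sliding = μW / P_a = 0.52×90.6 / 16.94 = 2.781.

2.78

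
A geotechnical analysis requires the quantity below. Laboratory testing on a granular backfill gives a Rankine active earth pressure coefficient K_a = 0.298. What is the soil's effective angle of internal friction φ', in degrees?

32.7°

K_a = tan²(45° − φ/2) ⇒ 45° − φ/2 = arctan(√0.298) = 28.63°.
φ = 2(45° − 28.63°) = 32.74°.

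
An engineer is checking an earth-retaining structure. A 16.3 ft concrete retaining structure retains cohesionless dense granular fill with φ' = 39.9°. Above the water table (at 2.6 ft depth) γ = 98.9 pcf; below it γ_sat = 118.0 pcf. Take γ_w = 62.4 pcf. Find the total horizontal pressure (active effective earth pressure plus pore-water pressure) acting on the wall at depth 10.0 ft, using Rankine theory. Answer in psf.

K_a = (1 − sin φ)/(1 + sin φ) = 0.2184.
γ' = 118.0 − 62.4 = 55.60 pcf.
Effective vertical stress at 10.0 ft: σ'_v = 98.9×2.6 + 55.60×7.40 = 668.6 psf.
σ'_h = K_a σ'_v = 0.2184 × 668.6 = 146.0 psf; u = γ_w × 7.40 = 461.8 psf.
Total σ_h = 146.0 + 461.8 = 607.8 psf.

608 psf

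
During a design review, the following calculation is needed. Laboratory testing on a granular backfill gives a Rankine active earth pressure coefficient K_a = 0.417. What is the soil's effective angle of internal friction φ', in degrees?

K_a = tan²(45° − φ/2) ⇒ 45° − φ/2 = arctan(√0.417) = 32.85°.
φ = 2(45° − 32.85°) = 24.29°.

24.3°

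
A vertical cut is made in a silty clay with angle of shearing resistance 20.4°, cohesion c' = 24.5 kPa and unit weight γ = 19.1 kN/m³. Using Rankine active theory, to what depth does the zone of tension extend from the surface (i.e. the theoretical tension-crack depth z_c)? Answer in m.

3.69 m

K_a = tan²(45° − 20.4°/2) = 0.4831; √K_a = 0.6950.
The active pressure is zero where K_a γ z = 2c√K_a, so z_c = 2c/(γ√K_a) = 2×24.5/(19.1×0.6950) = 3.691 m.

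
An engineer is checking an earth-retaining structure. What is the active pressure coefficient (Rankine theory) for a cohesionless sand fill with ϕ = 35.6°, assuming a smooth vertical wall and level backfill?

0.264

K_a = tan²(45° − φ/2) = tan²(27.20°) = 0.2641.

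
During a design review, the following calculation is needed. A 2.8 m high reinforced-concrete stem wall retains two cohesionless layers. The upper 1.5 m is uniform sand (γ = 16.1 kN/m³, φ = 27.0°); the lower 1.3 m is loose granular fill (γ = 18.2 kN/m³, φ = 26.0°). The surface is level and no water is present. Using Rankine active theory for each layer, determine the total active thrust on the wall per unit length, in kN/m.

25.1 kN/m

K_a1 = tan²(45°−27.0°/2) = 0.3755; K_a2 = tan²(45°−26.0°/2) = 0.3905.
Layer 1: σ at base = K_a1 γ₁ h₁ = 9.069 kPa; P₁ = ½×9.069×1.5 = 6.802.
Layer 2: σ_v at top = γ₁h₁ = 24.15; σ_h top = K_a2×24.15 = 9.430; σ_h base = K_a2×(24.15+18.2×1.3) = 18.67.
P₂ = ½(9.430+18.67)×1.3 = 18.26. Total P_a = 6.802+18.26 = 25.07 kN/m.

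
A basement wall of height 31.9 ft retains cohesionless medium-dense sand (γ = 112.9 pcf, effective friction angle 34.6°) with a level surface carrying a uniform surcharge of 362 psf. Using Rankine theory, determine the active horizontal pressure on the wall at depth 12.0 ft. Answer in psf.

K_a = (1 − sin φ)/(1 + sin φ) = 0.2756.
σ_v = γz + q = 112.9 × 12.0 + 362 = 1717 psf.
σ_h = K_a σ_v = 0.2756 × 1717 = 473.2 psf.

473 psf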